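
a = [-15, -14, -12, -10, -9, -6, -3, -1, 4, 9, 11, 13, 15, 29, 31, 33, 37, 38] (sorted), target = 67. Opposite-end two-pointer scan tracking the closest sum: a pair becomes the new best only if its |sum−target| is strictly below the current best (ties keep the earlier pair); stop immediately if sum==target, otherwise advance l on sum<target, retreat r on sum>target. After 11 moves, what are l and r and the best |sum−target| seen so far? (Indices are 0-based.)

l=11, r=17, best |Δ|=18

[0,17] -15+38=23 d=44 * → l++
[1,17] -14+38=24 d=43 * → l++
[2,17] -12+38=26 d=41 * → l++
[3,17] -10+38=28 d=39 * → l++
[4,17] -9+38=29 d=38 * → l++
[5,17] -6+38=32 d=35 * → l++
[6,17] -3+38=35 d=32 * → l++
[7,17] -1+38=37 d=30 * → l++
[8,17] 4+38=42 d=25 * → l++
[9,17] 9+38=47 d=20 * → l++
[10,17] 11+38=49 d=18 * → l++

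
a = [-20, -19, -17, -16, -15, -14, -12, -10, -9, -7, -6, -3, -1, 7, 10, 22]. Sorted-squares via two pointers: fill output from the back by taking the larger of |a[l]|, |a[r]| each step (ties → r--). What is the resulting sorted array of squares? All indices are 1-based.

[1,16] |-20|<=|22| out[16]=484 → r--
[1,15] |-20|>|10| out[15]=400 → l++
[2,15] |-19|>|10| out[14]=361 → l++
[3,15] |-17|>|10| out[13]=289 → l++
[4,15] |-16|>|10| out[12]=256 → l++
[5,15] |-15|>|10| out[11]=225 → l++
[6,15] |-14|>|10| out[10]=196 → l++
[7,15] |-12|>|10| out[9]=144 → l++
[8,15] |-10|<=|10| out[8]=100 → r--
[8,14] |-10|>|7| out[7]=100 → l++
[9,14] |-9|>|7| out[6]=81 → l++
[10,14] |-7|<=|7| out[5]=49 → r--
[10,13] |-7|>|-1| out[4]=49 → l++
[11,13] |-6|>|-1| out[3]=36 → l++
[12,13] |-3|>|-1| out[2]=9 → l++
[13,13] |-1|<=|-1| out[1]=1 → r--

[1, 9, 36, 49, 49, 81, 100, 100, 144, 196, 225, 256, 289, 361, 400, 484]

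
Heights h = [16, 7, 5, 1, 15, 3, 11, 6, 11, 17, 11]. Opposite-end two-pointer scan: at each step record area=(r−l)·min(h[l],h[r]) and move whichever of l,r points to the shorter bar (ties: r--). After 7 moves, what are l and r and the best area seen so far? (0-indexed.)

l=0 r=10: min(16,11)*10=110 best=110 *, r--
l=0 r=9: min(16,17)*9=144 best=144 *, l++
l=1 r=9: min(7,17)*8=56 best=144, l++
l=2 r=9: min(5,17)*7=35 best=144, l++
l=3 r=9: min(1,17)*6=6 best=144, l++
l=4 r=9: min(15,17)*5=75 best=144, l++
l=5 r=9: min(3,17)*4=12 best=144, l++

l=6, r=9, best area=144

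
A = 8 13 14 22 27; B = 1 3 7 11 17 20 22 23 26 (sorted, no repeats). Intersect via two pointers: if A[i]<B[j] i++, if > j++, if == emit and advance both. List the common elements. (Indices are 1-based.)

intersection = [22]

i=1 j=1: 8>1, j++
i=1 j=2: 8>3, j++
i=1 j=3: 8>7, j++
i=1 j=4: 8<11, i++
i=2 j=4: 13>11, j++
i=2 j=5: 13<17, i++
i=3 j=5: 14<17, i++
i=4 j=5: 22>17, j++
i=4 j=6: 22>20, j++
i=4 j=7: 22==22 emit, i++,j++
i=5 j=8: 27>23, j++
i=5 j=9: 27>26, j++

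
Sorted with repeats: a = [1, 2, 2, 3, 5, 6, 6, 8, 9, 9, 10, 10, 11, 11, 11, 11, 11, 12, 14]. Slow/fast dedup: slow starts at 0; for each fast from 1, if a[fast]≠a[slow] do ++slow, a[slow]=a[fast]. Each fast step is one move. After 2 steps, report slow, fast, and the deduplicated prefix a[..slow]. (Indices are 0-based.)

slow=0 fast=1: a[fast]=2≠a[slow]=1 write a[1]=2, slow++,fast++
slow=1 fast=2: a[fast]=2=a[slow] dup, fast++

slow=1, fast=3, prefix=[1, 2]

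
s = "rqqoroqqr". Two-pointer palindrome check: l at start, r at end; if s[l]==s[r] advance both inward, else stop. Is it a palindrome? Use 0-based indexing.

l=0 r=8: 'r'=='r', l++,r--
l=1 r=7: 'q'=='q', l++,r--
l=2 r=6: 'q'=='q', l++,r--
l=3 r=5: 'o'=='o', l++,r--

palindrome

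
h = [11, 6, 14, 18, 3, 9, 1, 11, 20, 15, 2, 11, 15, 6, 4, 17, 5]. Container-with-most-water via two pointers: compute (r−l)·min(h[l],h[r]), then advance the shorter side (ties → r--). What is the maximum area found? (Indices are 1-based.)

max area = 204

l=1 r=17: min(11,5)*16=80 best=80 *, r--
l=1 r=16: min(11,17)*15=165 best=165 *, l++
l=2 r=16: min(6,17)*14=84 best=165, l++
l=3 r=16: min(14,17)*13=182 best=182 *, l++
l=4 r=16: min(18,17)*12=204 best=204 *, r--
l=4 r=15: min(18,4)*11=44 best=204, r--
l=4 r=14: min(18,6)*10=60 best=204, r--
l=4 r=13: min(18,15)*9=135 best=204, r--
l=4 r=12: min(18,11)*8=88 best=204, r--
l=4 r=11: min(18,2)*7=14 best=204, r--
l=4 r=10: min(18,15)*6=90 best=204, r--
l=4 r=9: min(18,20)*5=90 best=204, l++
l=5 r=9: min(3,20)*4=12 best=204, l++
l=6 r=9: min(9,20)*3=27 best=204, l++
l=7 r=9: min(1,20)*2=2 best=204, l++
l=8 r=9: min(11,20)*1=11 best=204, l++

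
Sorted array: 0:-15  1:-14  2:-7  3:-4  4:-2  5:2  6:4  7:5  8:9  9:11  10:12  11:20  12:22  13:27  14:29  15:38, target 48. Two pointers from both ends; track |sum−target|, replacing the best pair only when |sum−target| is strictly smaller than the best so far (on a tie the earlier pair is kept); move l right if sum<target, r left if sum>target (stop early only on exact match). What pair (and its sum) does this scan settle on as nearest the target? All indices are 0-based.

[0,15] -15+38=23 d=25 * → l++
[1,15] -14+38=24 d=24 * → l++
[2,15] -7+38=31 d=17 * → l++
[3,15] -4+38=34 d=14 * → l++
[4,15] -2+38=36 d=12 * → l++
[5,15] 2+38=40 d=8 * → l++
[6,15] 4+38=42 d=6 * → l++
[7,15] 5+38=43 d=5 * → l++
[8,15] 9+38=47 d=1 * → l++
[9,15] 11+38=49 d=1 → r--
[9,14] 11+29=40 d=8 → l++
[10,14] 12+29=41 d=7 → l++
[11,14] 20+29=49 d=1 → r--
[11,13] 20+27=47 d=1 → l++
[12,13] 22+27=49 d=1 → r--

pair (9, 38) with sum 47 (|Δ|=1)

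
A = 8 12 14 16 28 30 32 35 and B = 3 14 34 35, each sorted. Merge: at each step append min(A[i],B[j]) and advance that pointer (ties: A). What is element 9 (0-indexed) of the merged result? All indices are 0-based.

i=0 j=0: A[i]=8>B[j]=3 take 3, j++
i=0 j=1: A[i]=8<=B[j]=14 take 8, i++
i=1 j=1: A[i]=12<=B[j]=14 take 12, i++
i=2 j=1: A[i]=14<=B[j]=14 take 14, i++
i=3 j=1: A[i]=16>B[j]=14 take 14, j++
i=3 j=2: A[i]=16<=B[j]=34 take 16, i++
i=4 j=2: A[i]=28<=B[j]=34 take 28, i++
i=5 j=2: A[i]=30<=B[j]=34 take 30, i++
i=6 j=2: A[i]=32<=B[j]=34 take 32, i++
i=7 j=2: A[i]=35>B[j]=34 take 34, j++
i=7 j=3: A[i]=35<=B[j]=35 take 35, i++
i=8 j=3: A done, take B[j]=35, j++

merged[9] = 34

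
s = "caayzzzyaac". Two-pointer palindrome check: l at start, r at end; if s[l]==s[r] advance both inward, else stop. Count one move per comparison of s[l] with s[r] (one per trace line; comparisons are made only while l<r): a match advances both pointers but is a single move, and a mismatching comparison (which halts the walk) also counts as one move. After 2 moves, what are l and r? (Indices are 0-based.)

l=2, r=8

l=0 r=10: 'c'=='c', l++,r--
l=1 r=9: 'a'=='a', l++,r--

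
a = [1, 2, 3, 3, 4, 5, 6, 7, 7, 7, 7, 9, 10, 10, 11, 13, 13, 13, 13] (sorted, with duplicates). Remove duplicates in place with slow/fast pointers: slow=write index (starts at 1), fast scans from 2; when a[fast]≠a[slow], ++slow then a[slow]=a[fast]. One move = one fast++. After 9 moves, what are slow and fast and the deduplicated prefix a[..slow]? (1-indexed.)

slow=7, fast=11, prefix=[1, 2, 3, 4, 5, 6, 7]

slow=1 fast=2: a[fast]=2≠a[slow]=1 write a[2]=2, slow++,fast++
slow=2 fast=3: a[fast]=3≠a[slow]=2 write a[3]=3, slow++,fast++
slow=3 fast=4: a[fast]=3=a[slow] dup, fast++
slow=3 fast=5: a[fast]=4≠a[slow]=3 write a[4]=4, slow++,fast++
slow=4 fast=6: a[fast]=5≠a[slow]=4 write a[5]=5, slow++,fast++
slow=5 fast=7: a[fast]=6≠a[slow]=5 write a[6]=6, slow++,fast++
slow=6 fast=8: a[fast]=7≠a[slow]=6 write a[7]=7, slow++,fast++
slow=7 fast=9: a[fast]=7=a[slow] dup, fast++
slow=7 fast=10: a[fast]=7=a[slow] dup, fast++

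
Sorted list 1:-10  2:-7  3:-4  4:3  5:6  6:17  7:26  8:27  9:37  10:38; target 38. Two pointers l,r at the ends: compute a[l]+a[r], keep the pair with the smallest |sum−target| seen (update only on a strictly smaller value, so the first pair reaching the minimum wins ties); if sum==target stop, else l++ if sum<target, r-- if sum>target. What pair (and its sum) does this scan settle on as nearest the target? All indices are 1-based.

pair (3, 37) with sum 40 (|Δ|=2)

[1,10] -10+38=28 d=10 * → l++
[2,10] -7+38=31 d=7 * → l++
[3,10] -4+38=34 d=4 * → l++
[4,10] 3+38=41 d=3 * → r--
[4,9] 3+37=40 d=2 * → r--
[4,8] 3+27=30 d=8 → l++
[5,8] 6+27=33 d=5 → l++
[6,8] 17+27=44 d=6 → r--
[6,7] 17+26=43 d=5 → r--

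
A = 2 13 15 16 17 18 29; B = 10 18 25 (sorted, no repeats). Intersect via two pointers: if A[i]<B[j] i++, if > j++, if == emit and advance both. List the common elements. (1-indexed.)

intersection = [18]

i=1 j=1: 2<10, i++
i=2 j=1: 13>10, j++
i=2 j=2: 13<18, i++
i=3 j=2: 15<18, i++
i=4 j=2: 16<18, i++
i=5 j=2: 17<18, i++
i=6 j=2: 18==18 emit, i++,j++
i=7 j=3: 29>25, j++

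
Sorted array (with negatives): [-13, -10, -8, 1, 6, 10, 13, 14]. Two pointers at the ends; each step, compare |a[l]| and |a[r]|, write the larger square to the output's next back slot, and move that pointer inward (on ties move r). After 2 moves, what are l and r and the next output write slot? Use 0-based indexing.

l=0 r=7: |-13|<=|14| out[7]=196, r--
l=0 r=6: |-13|<=|13| out[6]=169, r--

l=0, r=5, next write slot=5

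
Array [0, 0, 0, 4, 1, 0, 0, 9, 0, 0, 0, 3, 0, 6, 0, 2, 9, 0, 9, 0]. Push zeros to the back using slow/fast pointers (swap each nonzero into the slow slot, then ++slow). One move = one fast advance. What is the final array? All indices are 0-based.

slow=0 fast=0: a[fast]=0, fast++
slow=0 fast=1: a[fast]=0, fast++
slow=0 fast=2: a[fast]=0, fast++
slow=0 fast=3: a[fast]=4≠0 swap→a[0]=4, slow++,fast++
slow=1 fast=4: a[fast]=1≠0 swap→a[1]=1, slow++,fast++
slow=2 fast=5: a[fast]=0, fast++
slow=2 fast=6: a[fast]=0, fast++
slow=2 fast=7: a[fast]=9≠0 swap→a[2]=9, slow++,fast++
slow=3 fast=8: a[fast]=0, fast++
slow=3 fast=9: a[fast]=0, fast++
slow=3 fast=10: a[fast]=0, fast++
slow=3 fast=11: a[fast]=3≠0 swap→a[3]=3, slow++,fast++
slow=4 fast=12: a[fast]=0, fast++
slow=4 fast=13: a[fast]=6≠0 swap→a[4]=6, slow++,fast++
slow=5 fast=14: a[fast]=0, fast++
slow=5 fast=15: a[fast]=2≠0 swap→a[5]=2, slow++,fast++
slow=6 fast=16: a[fast]=9≠0 swap→a[6]=9, slow++,fast++
slow=7 fast=17: a[fast]=0, fast++
slow=7 fast=18: a[fast]=9≠0 swap→a[7]=9, slow++,fast++
slow=8 fast=19: a[fast]=0, fast++

[4, 1, 9, 3, 6, 2, 9, 9, 0, 0, 0, 0, 0, 0, 0, 0, 0, 0, 0, 0]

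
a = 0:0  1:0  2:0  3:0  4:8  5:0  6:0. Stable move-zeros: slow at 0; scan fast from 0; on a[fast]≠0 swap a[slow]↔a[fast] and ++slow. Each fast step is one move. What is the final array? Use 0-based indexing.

(s=0,f=0) a[fast]=0 → fast++
(s=0,f=1) a[fast]=0 → fast++
(s=0,f=2) a[fast]=0 → fast++
(s=0,f=3) a[fast]=0 → fast++
(s=0,f=4) a[fast]=8≠0 swap→a[0]=8 → slow++,fast++
(s=1,f=5) a[fast]=0 → fast++
(s=1,f=6) a[fast]=0 → fast++

[8, 0, 0, 0, 0, 0, 0]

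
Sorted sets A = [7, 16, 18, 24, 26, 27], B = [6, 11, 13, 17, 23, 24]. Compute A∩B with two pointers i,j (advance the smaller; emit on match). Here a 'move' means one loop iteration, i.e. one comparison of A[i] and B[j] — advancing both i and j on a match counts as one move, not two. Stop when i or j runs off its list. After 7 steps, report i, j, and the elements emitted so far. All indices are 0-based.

i=3, j=4, emitted=[]

i=0 j=0: 7>6, j++
i=0 j=1: 7<11, i++
i=1 j=1: 16>11, j++
i=1 j=2: 16>13, j++
i=1 j=3: 16<17, i++
i=2 j=3: 18>17, j++
i=2 j=4: 18<23, i++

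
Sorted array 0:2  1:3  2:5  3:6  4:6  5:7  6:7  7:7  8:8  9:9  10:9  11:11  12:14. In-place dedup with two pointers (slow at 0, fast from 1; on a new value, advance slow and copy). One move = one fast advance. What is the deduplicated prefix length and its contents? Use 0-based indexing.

slow=0 fast=1: a[fast]=3≠a[slow]=2 write a[1]=3, slow++,fast++
slow=1 fast=2: a[fast]=5≠a[slow]=3 write a[2]=5, slow++,fast++
slow=2 fast=3: a[fast]=6≠a[slow]=5 write a[3]=6, slow++,fast++
slow=3 fast=4: a[fast]=6=a[slow] dup, fast++
slow=3 fast=5: a[fast]=7≠a[slow]=6 write a[4]=7, slow++,fast++
slow=4 fast=6: a[fast]=7=a[slow] dup, fast++
slow=4 fast=7: a[fast]=7=a[slow] dup, fast++
slow=4 fast=8: a[fast]=8≠a[slow]=7 write a[5]=8, slow++,fast++
slow=5 fast=9: a[fast]=9≠a[slow]=8 write a[6]=9, slow++,fast++
slow=6 fast=10: a[fast]=9=a[slow] dup, fast++
slow=6 fast=11: a[fast]=11≠a[slow]=9 write a[7]=11, slow++,fast++
slow=7 fast=12: a[fast]=14≠a[slow]=11 write a[8]=14, slow++,fast++

length 9; prefix = [2, 3, 5, 6, 7, 8, 9, 11, 14]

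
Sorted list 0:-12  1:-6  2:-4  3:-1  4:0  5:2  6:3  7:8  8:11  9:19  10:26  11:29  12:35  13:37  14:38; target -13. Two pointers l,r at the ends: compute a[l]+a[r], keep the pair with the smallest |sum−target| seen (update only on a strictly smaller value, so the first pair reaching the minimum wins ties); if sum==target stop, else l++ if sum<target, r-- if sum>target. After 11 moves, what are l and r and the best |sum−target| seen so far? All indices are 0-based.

l=0, r=3, best |Δ|=1

l=0 r=14: -12+38=26 d=39 *, r--
l=0 r=13: -12+37=25 d=38 *, r--
l=0 r=12: -12+35=23 d=36 *, r--
l=0 r=11: -12+29=17 d=30 *, r--
l=0 r=10: -12+26=14 d=27 *, r--
l=0 r=9: -12+19=7 d=20 *, r--
l=0 r=8: -12+11=-1 d=12 *, r--
l=0 r=7: -12+8=-4 d=9 *, r--
l=0 r=6: -12+3=-9 d=4 *, r--
l=0 r=5: -12+2=-10 d=3 *, r--
l=0 r=4: -12+0=-12 d=1 *, r--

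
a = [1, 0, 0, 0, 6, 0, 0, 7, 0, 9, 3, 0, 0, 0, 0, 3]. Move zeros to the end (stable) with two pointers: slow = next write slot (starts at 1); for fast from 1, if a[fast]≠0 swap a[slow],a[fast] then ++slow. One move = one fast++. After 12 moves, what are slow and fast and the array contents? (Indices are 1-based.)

slow=6, fast=13, a=[1, 6, 7, 9, 3, 0, 0, 0, 0, 0, 0, 0, 0, 0, 0, 3]

(s=1,f=1) a[fast]=1≠0 swap→a[1]=1 → slow++,fast++
(s=2,f=2) a[fast]=0 → fast++
(s=2,f=3) a[fast]=0 → fast++
(s=2,f=4) a[fast]=0 → fast++
(s=2,f=5) a[fast]=6≠0 swap→a[2]=6 → slow++,fast++
(s=3,f=6) a[fast]=0 → fast++
(s=3,f=7) a[fast]=0 → fast++
(s=3,f=8) a[fast]=7≠0 swap→a[3]=7 → slow++,fast++
(s=4,f=9) a[fast]=0 → fast++
(s=4,f=10) a[fast]=9≠0 swap→a[4]=9 → slow++,fast++
(s=5,f=11) a[fast]=3≠0 swap→a[5]=3 → slow++,fast++
(s=6,f=12) a[fast]=0 → fast++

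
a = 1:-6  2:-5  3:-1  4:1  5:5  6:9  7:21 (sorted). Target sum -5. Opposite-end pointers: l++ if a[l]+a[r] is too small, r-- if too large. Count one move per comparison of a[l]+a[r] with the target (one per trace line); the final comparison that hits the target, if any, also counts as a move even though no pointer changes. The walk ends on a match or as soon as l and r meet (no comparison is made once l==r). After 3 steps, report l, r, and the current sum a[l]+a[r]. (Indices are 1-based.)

l=1, r=4, sum=-5

[1,7] -6+21=15 >-5 → r--
[1,6] -6+9=3 >-5 → r--
[1,5] -6+5=-1 >-5 → r--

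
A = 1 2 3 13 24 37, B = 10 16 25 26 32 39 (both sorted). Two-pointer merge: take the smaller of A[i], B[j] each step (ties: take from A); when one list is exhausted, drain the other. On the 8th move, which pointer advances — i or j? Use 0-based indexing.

i=0 j=0: A[i]=1<=B[j]=10 take 1, i++
i=1 j=0: A[i]=2<=B[j]=10 take 2, i++
i=2 j=0: A[i]=3<=B[j]=10 take 3, i++
i=3 j=0: A[i]=13>B[j]=10 take 10, j++
i=3 j=1: A[i]=13<=B[j]=16 take 13, i++
i=4 j=1: A[i]=24>B[j]=16 take 16, j++
i=4 j=2: A[i]=24<=B[j]=25 take 24, i++
i=5 j=2: A[i]=37>B[j]=25 take 25, j++

j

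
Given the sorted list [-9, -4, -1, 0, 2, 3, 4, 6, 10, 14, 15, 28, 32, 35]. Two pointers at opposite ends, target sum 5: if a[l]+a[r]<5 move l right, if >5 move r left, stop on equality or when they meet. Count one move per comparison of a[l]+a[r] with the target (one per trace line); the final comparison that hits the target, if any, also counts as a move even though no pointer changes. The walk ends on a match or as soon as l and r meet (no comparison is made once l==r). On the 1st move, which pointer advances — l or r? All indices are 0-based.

r

[0,13] -9+35=26 >5 → r--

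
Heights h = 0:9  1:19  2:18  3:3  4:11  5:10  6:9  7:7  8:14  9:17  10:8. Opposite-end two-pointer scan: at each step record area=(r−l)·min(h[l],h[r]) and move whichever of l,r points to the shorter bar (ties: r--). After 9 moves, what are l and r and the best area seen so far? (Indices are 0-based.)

l=1, r=2, best area=136

[0,10] min(9,8)*10=80 best=80 * → r--
[0,9] min(9,17)*9=81 best=81 * → l++
[1,9] min(19,17)*8=136 best=136 * → r--
[1,8] min(19,14)*7=98 best=136 → r--
[1,7] min(19,7)*6=42 best=136 → r--
[1,6] min(19,9)*5=45 best=136 → r--
[1,5] min(19,10)*4=40 best=136 → r--
[1,4] min(19,11)*3=33 best=136 → r--
[1,3] min(19,3)*2=6 best=136 → r--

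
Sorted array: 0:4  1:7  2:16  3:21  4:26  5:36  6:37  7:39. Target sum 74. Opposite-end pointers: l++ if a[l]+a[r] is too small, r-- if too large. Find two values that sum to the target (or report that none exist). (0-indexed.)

[0,7] 4+39=43 <74 → l++
[1,7] 7+39=46 <74 → l++
[2,7] 16+39=55 <74 → l++
[3,7] 21+39=60 <74 → l++
[4,7] 26+39=65 <74 → l++
[5,7] 36+39=75 >74 → r--
[5,6] 36+37=73 <74 → l++

no pair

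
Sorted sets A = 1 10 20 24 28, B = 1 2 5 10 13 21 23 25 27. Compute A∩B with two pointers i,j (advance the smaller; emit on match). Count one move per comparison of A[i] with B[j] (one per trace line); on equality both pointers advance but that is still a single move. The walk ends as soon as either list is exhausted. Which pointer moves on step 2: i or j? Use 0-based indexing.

j

i=0 j=0: 1==1 emit, i++,j++
i=1 j=1: 10>2, j++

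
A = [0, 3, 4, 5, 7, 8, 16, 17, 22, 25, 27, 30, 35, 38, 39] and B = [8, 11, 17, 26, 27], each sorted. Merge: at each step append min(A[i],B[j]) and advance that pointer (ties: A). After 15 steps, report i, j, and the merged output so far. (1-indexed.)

i=12, j=5, merged so far=[0, 3, 4, 5, 7, 8, 8, 11, 16, 17, 17, 22, 25, 26, 27]

[i=1,j=1] A[i]=0<=B[j]=8 take 0 → i++
[i=2,j=1] A[i]=3<=B[j]=8 take 3 → i++
[i=3,j=1] A[i]=4<=B[j]=8 take 4 → i++
[i=4,j=1] A[i]=5<=B[j]=8 take 5 → i++
[i=5,j=1] A[i]=7<=B[j]=8 take 7 → i++
[i=6,j=1] A[i]=8<=B[j]=8 take 8 → i++
[i=7,j=1] A[i]=16>B[j]=8 take 8 → j++
[i=7,j=2] A[i]=16>B[j]=11 take 11 → j++
[i=7,j=3] A[i]=16<=B[j]=17 take 16 → i++
[i=8,j=3] A[i]=17<=B[j]=17 take 17 → i++
[i=9,j=3] A[i]=22>B[j]=17 take 17 → j++
[i=9,j=4] A[i]=22<=B[j]=26 take 22 → i++
[i=10,j=4] A[i]=25<=B[j]=26 take 25 → i++
[i=11,j=4] A[i]=27>B[j]=26 take 26 → j++
[i=11,j=5] A[i]=27<=B[j]=27 take 27 → i++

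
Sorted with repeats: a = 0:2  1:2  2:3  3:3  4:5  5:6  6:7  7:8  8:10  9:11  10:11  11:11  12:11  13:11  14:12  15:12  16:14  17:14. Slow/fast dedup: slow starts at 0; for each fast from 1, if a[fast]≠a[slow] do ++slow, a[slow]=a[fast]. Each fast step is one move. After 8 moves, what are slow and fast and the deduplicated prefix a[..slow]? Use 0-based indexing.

(s=0,f=1) a[fast]=2=a[slow] dup → fast++
(s=0,f=2) a[fast]=3≠a[slow]=2 write a[1]=3 → slow++,fast++
(s=1,f=3) a[fast]=3=a[slow] dup → fast++
(s=1,f=4) a[fast]=5≠a[slow]=3 write a[2]=5 → slow++,fast++
(s=2,f=5) a[fast]=6≠a[slow]=5 write a[3]=6 → slow++,fast++
(s=3,f=6) a[fast]=7≠a[slow]=6 write a[4]=7 → slow++,fast++
(s=4,f=7) a[fast]=8≠a[slow]=7 write a[5]=8 → slow++,fast++
(s=5,f=8) a[fast]=10≠a[slow]=8 write a[6]=10 → slow++,fast++

slow=6, fast=9, prefix=[2, 3, 5, 6, 7, 8, 10]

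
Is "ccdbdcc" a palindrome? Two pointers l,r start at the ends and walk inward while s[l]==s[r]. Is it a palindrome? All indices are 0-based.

l=0 r=6: 'c'=='c', l++,r--
l=1 r=5: 'c'=='c', l++,r--
l=2 r=4: 'd'=='d', l++,r--

palindrome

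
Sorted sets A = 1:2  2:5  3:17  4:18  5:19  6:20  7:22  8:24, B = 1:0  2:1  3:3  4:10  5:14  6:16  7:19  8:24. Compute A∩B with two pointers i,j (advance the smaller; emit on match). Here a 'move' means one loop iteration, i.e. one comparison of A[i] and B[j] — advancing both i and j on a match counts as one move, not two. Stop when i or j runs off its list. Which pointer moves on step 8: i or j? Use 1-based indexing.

j

[i=1,j=1] 2>0 → j++
[i=1,j=2] 2>1 → j++
[i=1,j=3] 2<3 → i++
[i=2,j=3] 5>3 → j++
[i=2,j=4] 5<10 → i++
[i=3,j=4] 17>10 → j++
[i=3,j=5] 17>14 → j++
[i=3,j=6] 17>16 → j++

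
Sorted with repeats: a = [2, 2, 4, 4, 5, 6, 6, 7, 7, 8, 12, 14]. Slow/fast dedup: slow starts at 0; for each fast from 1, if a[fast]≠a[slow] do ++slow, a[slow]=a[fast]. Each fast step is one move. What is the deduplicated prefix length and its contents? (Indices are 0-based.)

(s=0,f=1) a[fast]=2=a[slow] dup → fast++
(s=0,f=2) a[fast]=4≠a[slow]=2 write a[1]=4 → slow++,fast++
(s=1,f=3) a[fast]=4=a[slow] dup → fast++
(s=1,f=4) a[fast]=5≠a[slow]=4 write a[2]=5 → slow++,fast++
(s=2,f=5) a[fast]=6≠a[slow]=5 write a[3]=6 → slow++,fast++
(s=3,f=6) a[fast]=6=a[slow] dup → fast++
(s=3,f=7) a[fast]=7≠a[slow]=6 write a[4]=7 → slow++,fast++
(s=4,f=8) a[fast]=7=a[slow] dup → fast++
(s=4,f=9) a[fast]=8≠a[slow]=7 write a[5]=8 → slow++,fast++
(s=5,f=10) a[fast]=12≠a[slow]=8 write a[6]=12 → slow++,fast++
(s=6,f=11) a[fast]=14≠a[slow]=12 write a[7]=14 → slow++,fast++

length 8; prefix = [2, 4, 5, 6, 7, 8, 12, 14]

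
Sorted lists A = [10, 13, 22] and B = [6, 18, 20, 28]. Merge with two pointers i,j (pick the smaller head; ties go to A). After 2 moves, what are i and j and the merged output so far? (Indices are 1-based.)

i=1 j=1: A[i]=10>B[j]=6 take 6, j++
i=1 j=2: A[i]=10<=B[j]=18 take 10, i++

i=2, j=2, merged so far=[6, 10]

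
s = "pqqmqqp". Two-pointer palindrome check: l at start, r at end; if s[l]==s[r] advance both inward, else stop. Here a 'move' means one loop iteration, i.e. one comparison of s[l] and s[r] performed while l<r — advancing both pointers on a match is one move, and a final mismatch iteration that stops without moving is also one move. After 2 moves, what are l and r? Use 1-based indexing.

l=3, r=5

[1,7] 'p'=='p' → l++,r--
[2,6] 'q'=='q' → l++,r--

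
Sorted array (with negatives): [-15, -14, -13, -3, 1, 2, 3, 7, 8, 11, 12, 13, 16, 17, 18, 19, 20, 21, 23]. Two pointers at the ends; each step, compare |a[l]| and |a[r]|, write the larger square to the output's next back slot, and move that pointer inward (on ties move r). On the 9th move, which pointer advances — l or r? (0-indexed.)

l

l=0 r=18: |-15|<=|23| out[18]=529, r--
l=0 r=17: |-15|<=|21| out[17]=441, r--
l=0 r=16: |-15|<=|20| out[16]=400, r--
l=0 r=15: |-15|<=|19| out[15]=361, r--
l=0 r=14: |-15|<=|18| out[14]=324, r--
l=0 r=13: |-15|<=|17| out[13]=289, r--
l=0 r=12: |-15|<=|16| out[12]=256, r--
l=0 r=11: |-15|>|13| out[11]=225, l++
l=1 r=11: |-14|>|13| out[10]=196, l++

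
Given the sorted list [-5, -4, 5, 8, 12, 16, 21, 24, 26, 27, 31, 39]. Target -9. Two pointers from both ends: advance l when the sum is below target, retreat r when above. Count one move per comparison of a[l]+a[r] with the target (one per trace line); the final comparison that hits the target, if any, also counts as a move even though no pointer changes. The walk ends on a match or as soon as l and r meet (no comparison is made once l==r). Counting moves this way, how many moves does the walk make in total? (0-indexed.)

11 moves

[0,11] -5+39=34 >-9 → r--
[0,10] -5+31=26 >-9 → r--
[0,9] -5+27=22 >-9 → r--
[0,8] -5+26=21 >-9 → r--
[0,7] -5+24=19 >-9 → r--
[0,6] -5+21=16 >-9 → r--
[0,5] -5+16=11 >-9 → r--
[0,4] -5+12=7 >-9 → r--
[0,3] -5+8=3 >-9 → r--
[0,2] -5+5=0 >-9 → r--
[0,1] -5+-4=-9 → found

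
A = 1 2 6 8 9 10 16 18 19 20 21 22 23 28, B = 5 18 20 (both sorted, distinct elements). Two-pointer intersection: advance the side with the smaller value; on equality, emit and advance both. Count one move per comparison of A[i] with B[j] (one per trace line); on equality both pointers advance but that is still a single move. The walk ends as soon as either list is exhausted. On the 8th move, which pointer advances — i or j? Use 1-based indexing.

i

[i=1,j=1] 1<5 → i++
[i=2,j=1] 2<5 → i++
[i=3,j=1] 6>5 → j++
[i=3,j=2] 6<18 → i++
[i=4,j=2] 8<18 → i++
[i=5,j=2] 9<18 → i++
[i=6,j=2] 10<18 → i++
[i=7,j=2] 16<18 → i++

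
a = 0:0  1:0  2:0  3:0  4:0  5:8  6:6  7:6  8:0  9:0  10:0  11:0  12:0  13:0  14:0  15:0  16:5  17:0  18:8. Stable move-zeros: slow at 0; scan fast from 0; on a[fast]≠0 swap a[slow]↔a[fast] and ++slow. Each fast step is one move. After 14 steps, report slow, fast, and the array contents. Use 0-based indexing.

slow=3, fast=14, a=[8, 6, 6, 0, 0, 0, 0, 0, 0, 0, 0, 0, 0, 0, 0, 0, 5, 0, 8]

slow=0 fast=0: a[fast]=0, fast++
slow=0 fast=1: a[fast]=0, fast++
slow=0 fast=2: a[fast]=0, fast++
slow=0 fast=3: a[fast]=0, fast++
slow=0 fast=4: a[fast]=0, fast++
slow=0 fast=5: a[fast]=8≠0 swap→a[0]=8, slow++,fast++
slow=1 fast=6: a[fast]=6≠0 swap→a[1]=6, slow++,fast++
slow=2 fast=7: a[fast]=6≠0 swap→a[2]=6, slow++,fast++
slow=3 fast=8: a[fast]=0, fast++
slow=3 fast=9: a[fast]=0, fast++
slow=3 fast=10: a[fast]=0, fast++
slow=3 fast=11: a[fast]=0, fast++
slow=3 fast=12: a[fast]=0, fast++
slow=3 fast=13: a[fast]=0, fast++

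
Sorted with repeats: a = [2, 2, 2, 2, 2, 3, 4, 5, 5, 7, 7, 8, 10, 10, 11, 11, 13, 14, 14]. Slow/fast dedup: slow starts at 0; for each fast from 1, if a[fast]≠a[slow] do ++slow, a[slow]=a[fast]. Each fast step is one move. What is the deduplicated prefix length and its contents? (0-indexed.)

length 10; prefix = [2, 3, 4, 5, 7, 8, 10, 11, 13, 14]

slow=0 fast=1: a[fast]=2=a[slow] dup, fast++
slow=0 fast=2: a[fast]=2=a[slow] dup, fast++
slow=0 fast=3: a[fast]=2=a[slow] dup, fast++
slow=0 fast=4: a[fast]=2=a[slow] dup, fast++
slow=0 fast=5: a[fast]=3≠a[slow]=2 write a[1]=3, slow++,fast++
slow=1 fast=6: a[fast]=4≠a[slow]=3 write a[2]=4, slow++,fast++
slow=2 fast=7: a[fast]=5≠a[slow]=4 write a[3]=5, slow++,fast++
slow=3 fast=8: a[fast]=5=a[slow] dup, fast++
slow=3 fast=9: a[fast]=7≠a[slow]=5 write a[4]=7, slow++,fast++
slow=4 fast=10: a[fast]=7=a[slow] dup, fast++
slow=4 fast=11: a[fast]=8≠a[slow]=7 write a[5]=8, slow++,fast++
slow=5 fast=12: a[fast]=10≠a[slow]=8 write a[6]=10, slow++,fast++
slow=6 fast=13: a[fast]=10=a[slow] dup, fast++
slow=6 fast=14: a[fast]=11≠a[slow]=10 write a[7]=11, slow++,fast++
slow=7 fast=15: a[fast]=11=a[slow] dup, fast++
slow=7 fast=16: a[fast]=13≠a[slow]=11 write a[8]=13, slow++,fast++
slow=8 fast=17: a[fast]=14≠a[slow]=13 write a[9]=14, slow++,fast++
slow=9 fast=18: a[fast]=14=a[slow] dup, fast++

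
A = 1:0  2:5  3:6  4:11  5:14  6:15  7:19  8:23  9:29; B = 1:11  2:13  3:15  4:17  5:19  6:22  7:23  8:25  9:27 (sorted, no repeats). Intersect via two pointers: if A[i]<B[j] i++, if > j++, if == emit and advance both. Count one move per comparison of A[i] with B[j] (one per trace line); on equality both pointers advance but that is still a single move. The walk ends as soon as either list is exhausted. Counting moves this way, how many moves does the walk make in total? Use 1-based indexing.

13 moves

[i=1,j=1] 0<11 → i++
[i=2,j=1] 5<11 → i++
[i=3,j=1] 6<11 → i++
[i=4,j=1] 11==11 emit → i++,j++
[i=5,j=2] 14>13 → j++
[i=5,j=3] 14<15 → i++
[i=6,j=3] 15==15 emit → i++,j++
[i=7,j=4] 19>17 → j++
[i=7,j=5] 19==19 emit → i++,j++
[i=8,j=6] 23>22 → j++
[i=8,j=7] 23==23 emit → i++,j++
[i=9,j=8] 29>25 → j++
[i=9,j=9] 29>27 → j++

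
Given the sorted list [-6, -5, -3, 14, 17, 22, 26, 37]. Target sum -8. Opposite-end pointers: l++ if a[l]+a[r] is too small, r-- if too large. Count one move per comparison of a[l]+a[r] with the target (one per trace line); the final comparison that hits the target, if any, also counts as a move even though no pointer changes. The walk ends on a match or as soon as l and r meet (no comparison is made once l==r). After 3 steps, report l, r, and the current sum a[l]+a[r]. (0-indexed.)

l=0, r=4, sum=11

[0,7] -6+37=31 >-8 → r--
[0,6] -6+26=20 >-8 → r--
[0,5] -6+22=16 >-8 → r--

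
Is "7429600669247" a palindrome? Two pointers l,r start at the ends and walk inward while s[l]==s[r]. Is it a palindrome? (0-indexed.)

not a palindrome (mismatch at 5,7)

l=0 r=12: '7'=='7', l++,r--
l=1 r=11: '4'=='4', l++,r--
l=2 r=10: '2'=='2', l++,r--
l=3 r=9: '9'=='9', l++,r--
l=4 r=8: '6'=='6', l++,r--
l=5 r=7: '0'!='6', stop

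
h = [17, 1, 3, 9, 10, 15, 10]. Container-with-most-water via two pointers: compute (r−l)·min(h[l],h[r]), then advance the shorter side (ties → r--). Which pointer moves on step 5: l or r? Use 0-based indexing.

l=0 r=6: min(17,10)*6=60 best=60 *, r--
l=0 r=5: min(17,15)*5=75 best=75 *, r--
l=0 r=4: min(17,10)*4=40 best=75, r--
l=0 r=3: min(17,9)*3=27 best=75, r--
l=0 r=2: min(17,3)*2=6 best=75, r--

r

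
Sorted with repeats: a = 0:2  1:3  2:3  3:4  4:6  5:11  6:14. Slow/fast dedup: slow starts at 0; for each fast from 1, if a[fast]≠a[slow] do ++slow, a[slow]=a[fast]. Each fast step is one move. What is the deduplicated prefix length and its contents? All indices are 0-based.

length 6; prefix = [2, 3, 4, 6, 11, 14]

slow=0 fast=1: a[fast]=3≠a[slow]=2 write a[1]=3, slow++,fast++
slow=1 fast=2: a[fast]=3=a[slow] dup, fast++
slow=1 fast=3: a[fast]=4≠a[slow]=3 write a[2]=4, slow++,fast++
slow=2 fast=4: a[fast]=6≠a[slow]=4 write a[3]=6, slow++,fast++
slow=3 fast=5: a[fast]=11≠a[slow]=6 write a[4]=11, slow++,fast++
slow=4 fast=6: a[fast]=14≠a[slow]=11 write a[5]=14, slow++,fast++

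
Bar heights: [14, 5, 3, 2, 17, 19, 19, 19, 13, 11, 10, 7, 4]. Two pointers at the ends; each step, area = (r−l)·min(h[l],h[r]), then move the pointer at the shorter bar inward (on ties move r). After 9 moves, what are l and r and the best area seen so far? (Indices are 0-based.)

l=0 r=12: min(14,4)*12=48 best=48 *, r--
l=0 r=11: min(14,7)*11=77 best=77 *, r--
l=0 r=10: min(14,10)*10=100 best=100 *, r--
l=0 r=9: min(14,11)*9=99 best=100, r--
l=0 r=8: min(14,13)*8=104 best=104 *, r--
l=0 r=7: min(14,19)*7=98 best=104, l++
l=1 r=7: min(5,19)*6=30 best=104, l++
l=2 r=7: min(3,19)*5=15 best=104, l++
l=3 r=7: min(2,19)*4=8 best=104, l++

l=4, r=7, best area=104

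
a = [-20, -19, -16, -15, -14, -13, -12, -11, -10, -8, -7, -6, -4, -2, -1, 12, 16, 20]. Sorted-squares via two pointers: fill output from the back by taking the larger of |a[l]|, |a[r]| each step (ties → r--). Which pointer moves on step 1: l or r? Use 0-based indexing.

l=0 r=17: |-20|<=|20| out[17]=400, r--

r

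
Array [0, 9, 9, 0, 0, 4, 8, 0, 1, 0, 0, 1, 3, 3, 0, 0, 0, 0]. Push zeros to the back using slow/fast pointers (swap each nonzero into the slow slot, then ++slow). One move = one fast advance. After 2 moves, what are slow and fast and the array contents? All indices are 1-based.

slow=2, fast=3, a=[9, 0, 9, 0, 0, 4, 8, 0, 1, 0, 0, 1, 3, 3, 0, 0, 0, 0]

slow=1 fast=1: a[fast]=0, fast++
slow=1 fast=2: a[fast]=9≠0 swap→a[1]=9, slow++,fast++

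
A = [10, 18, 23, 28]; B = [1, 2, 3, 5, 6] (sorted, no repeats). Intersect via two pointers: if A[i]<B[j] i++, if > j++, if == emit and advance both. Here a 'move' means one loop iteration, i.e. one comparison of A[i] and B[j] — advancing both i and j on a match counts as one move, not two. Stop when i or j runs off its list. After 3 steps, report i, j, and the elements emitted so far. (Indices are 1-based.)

i=1 j=1: 10>1, j++
i=1 j=2: 10>2, j++
i=1 j=3: 10>3, j++

i=1, j=4, emitted=[]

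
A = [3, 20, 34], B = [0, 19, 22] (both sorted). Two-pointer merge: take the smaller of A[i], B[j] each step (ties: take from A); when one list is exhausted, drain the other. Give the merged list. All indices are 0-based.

[i=0,j=0] A[i]=3>B[j]=0 take 0 → j++
[i=0,j=1] A[i]=3<=B[j]=19 take 3 → i++
[i=1,j=1] A[i]=20>B[j]=19 take 19 → j++
[i=1,j=2] A[i]=20<=B[j]=22 take 20 → i++
[i=2,j=2] A[i]=34>B[j]=22 take 22 → j++
[i=2,j=3] B done, take A[i]=34 → i++

[0, 3, 19, 20, 22, 34]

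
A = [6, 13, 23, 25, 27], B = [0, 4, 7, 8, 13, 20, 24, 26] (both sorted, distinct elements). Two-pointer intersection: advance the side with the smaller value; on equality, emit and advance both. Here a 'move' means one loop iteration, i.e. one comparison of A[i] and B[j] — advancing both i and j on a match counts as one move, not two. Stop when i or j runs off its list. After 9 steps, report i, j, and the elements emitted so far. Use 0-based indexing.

i=0 j=0: 6>0, j++
i=0 j=1: 6>4, j++
i=0 j=2: 6<7, i++
i=1 j=2: 13>7, j++
i=1 j=3: 13>8, j++
i=1 j=4: 13==13 emit, i++,j++
i=2 j=5: 23>20, j++
i=2 j=6: 23<24, i++
i=3 j=6: 25>24, j++

i=3, j=7, emitted=[13]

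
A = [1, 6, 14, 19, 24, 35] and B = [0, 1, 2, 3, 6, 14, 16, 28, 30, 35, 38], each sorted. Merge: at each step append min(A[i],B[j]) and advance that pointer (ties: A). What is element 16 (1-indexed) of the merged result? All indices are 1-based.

merged[16] = 35

i=1 j=1: A[i]=1>B[j]=0 take 0, j++
i=1 j=2: A[i]=1<=B[j]=1 take 1, i++
i=2 j=2: A[i]=6>B[j]=1 take 1, j++
i=2 j=3: A[i]=6>B[j]=2 take 2, j++
i=2 j=4: A[i]=6>B[j]=3 take 3, j++
i=2 j=5: A[i]=6<=B[j]=6 take 6, i++
i=3 j=5: A[i]=14>B[j]=6 take 6, j++
i=3 j=6: A[i]=14<=B[j]=14 take 14, i++
i=4 j=6: A[i]=19>B[j]=14 take 14, j++
i=4 j=7: A[i]=19>B[j]=16 take 16, j++
i=4 j=8: A[i]=19<=B[j]=28 take 19, i++
i=5 j=8: A[i]=24<=B[j]=28 take 24, i++
i=6 j=8: A[i]=35>B[j]=28 take 28, j++
i=6 j=9: A[i]=35>B[j]=30 take 30, j++
i=6 j=10: A[i]=35<=B[j]=35 take 35, i++
i=7 j=10: A done, take B[j]=35, j++
i=7 j=11: A done, take B[j]=38, j++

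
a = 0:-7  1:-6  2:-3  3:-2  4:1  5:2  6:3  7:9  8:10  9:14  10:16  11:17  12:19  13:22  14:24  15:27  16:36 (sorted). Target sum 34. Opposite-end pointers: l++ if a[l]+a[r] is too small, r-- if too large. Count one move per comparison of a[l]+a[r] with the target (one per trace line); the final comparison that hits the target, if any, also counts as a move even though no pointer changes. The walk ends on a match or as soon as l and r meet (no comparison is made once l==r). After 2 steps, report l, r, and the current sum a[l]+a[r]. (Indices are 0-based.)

l=0 r=16: -7+36=29 <34, l++
l=1 r=16: -6+36=30 <34, l++

l=2, r=16, sum=33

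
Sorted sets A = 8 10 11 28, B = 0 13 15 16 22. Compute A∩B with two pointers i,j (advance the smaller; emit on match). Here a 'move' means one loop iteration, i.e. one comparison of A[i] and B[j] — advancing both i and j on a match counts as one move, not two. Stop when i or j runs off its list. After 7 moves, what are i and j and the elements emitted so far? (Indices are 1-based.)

[i=1,j=1] 8>0 → j++
[i=1,j=2] 8<13 → i++
[i=2,j=2] 10<13 → i++
[i=3,j=2] 11<13 → i++
[i=4,j=2] 28>13 → j++
[i=4,j=3] 28>15 → j++
[i=4,j=4] 28>16 → j++

i=4, j=5, emitted=[]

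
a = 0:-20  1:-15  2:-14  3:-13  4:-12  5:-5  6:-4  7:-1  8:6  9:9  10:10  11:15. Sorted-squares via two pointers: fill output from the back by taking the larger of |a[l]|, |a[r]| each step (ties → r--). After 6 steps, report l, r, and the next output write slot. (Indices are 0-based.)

l=0 r=11: |-20|>|15| out[11]=400, l++
l=1 r=11: |-15|<=|15| out[10]=225, r--
l=1 r=10: |-15|>|10| out[9]=225, l++
l=2 r=10: |-14|>|10| out[8]=196, l++
l=3 r=10: |-13|>|10| out[7]=169, l++
l=4 r=10: |-12|>|10| out[6]=144, l++

l=5, r=10, next write slot=5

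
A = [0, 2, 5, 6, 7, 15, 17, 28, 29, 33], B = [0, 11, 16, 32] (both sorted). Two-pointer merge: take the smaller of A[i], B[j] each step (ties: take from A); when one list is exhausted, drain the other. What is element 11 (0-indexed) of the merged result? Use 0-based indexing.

[i=0,j=0] A[i]=0<=B[j]=0 take 0 → i++
[i=1,j=0] A[i]=2>B[j]=0 take 0 → j++
[i=1,j=1] A[i]=2<=B[j]=11 take 2 → i++
[i=2,j=1] A[i]=5<=B[j]=11 take 5 → i++
[i=3,j=1] A[i]=6<=B[j]=11 take 6 → i++
[i=4,j=1] A[i]=7<=B[j]=11 take 7 → i++
[i=5,j=1] A[i]=15>B[j]=11 take 11 → j++
[i=5,j=2] A[i]=15<=B[j]=16 take 15 → i++
[i=6,j=2] A[i]=17>B[j]=16 take 16 → j++
[i=6,j=3] A[i]=17<=B[j]=32 take 17 → i++
[i=7,j=3] A[i]=28<=B[j]=32 take 28 → i++
[i=8,j=3] A[i]=29<=B[j]=32 take 29 → i++
[i=9,j=3] A[i]=33>B[j]=32 take 32 → j++
[i=9,j=4] B done, take A[i]=33 → i++

merged[11] = 29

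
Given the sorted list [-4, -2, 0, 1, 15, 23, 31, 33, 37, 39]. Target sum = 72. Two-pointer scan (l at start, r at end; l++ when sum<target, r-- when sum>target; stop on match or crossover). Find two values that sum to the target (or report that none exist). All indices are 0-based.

(33, 39)

l=0 r=9: -4+39=35 <72, l++
l=1 r=9: -2+39=37 <72, l++
l=2 r=9: 0+39=39 <72, l++
l=3 r=9: 1+39=40 <72, l++
l=4 r=9: 15+39=54 <72, l++
l=5 r=9: 23+39=62 <72, l++
l=6 r=9: 31+39=70 <72, l++
l=7 r=9: 33+39=72, found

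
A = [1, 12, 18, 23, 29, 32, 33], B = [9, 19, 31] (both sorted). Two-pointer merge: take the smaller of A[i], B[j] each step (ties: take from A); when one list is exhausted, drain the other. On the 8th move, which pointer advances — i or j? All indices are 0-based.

j

[i=0,j=0] A[i]=1<=B[j]=9 take 1 → i++
[i=1,j=0] A[i]=12>B[j]=9 take 9 → j++
[i=1,j=1] A[i]=12<=B[j]=19 take 12 → i++
[i=2,j=1] A[i]=18<=B[j]=19 take 18 → i++
[i=3,j=1] A[i]=23>B[j]=19 take 19 → j++
[i=3,j=2] A[i]=23<=B[j]=31 take 23 → i++
[i=4,j=2] A[i]=29<=B[j]=31 take 29 → i++
[i=5,j=2] A[i]=32>B[j]=31 take 31 → j++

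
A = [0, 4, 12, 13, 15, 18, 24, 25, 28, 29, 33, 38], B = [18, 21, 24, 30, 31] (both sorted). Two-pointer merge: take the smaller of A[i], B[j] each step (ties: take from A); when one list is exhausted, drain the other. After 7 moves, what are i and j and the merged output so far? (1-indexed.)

[i=1,j=1] A[i]=0<=B[j]=18 take 0 → i++
[i=2,j=1] A[i]=4<=B[j]=18 take 4 → i++
[i=3,j=1] A[i]=12<=B[j]=18 take 12 → i++
[i=4,j=1] A[i]=13<=B[j]=18 take 13 → i++
[i=5,j=1] A[i]=15<=B[j]=18 take 15 → i++
[i=6,j=1] A[i]=18<=B[j]=18 take 18 → i++
[i=7,j=1] A[i]=24>B[j]=18 take 18 → j++

i=7, j=2, merged so far=[0, 4, 12, 13, 15, 18, 18]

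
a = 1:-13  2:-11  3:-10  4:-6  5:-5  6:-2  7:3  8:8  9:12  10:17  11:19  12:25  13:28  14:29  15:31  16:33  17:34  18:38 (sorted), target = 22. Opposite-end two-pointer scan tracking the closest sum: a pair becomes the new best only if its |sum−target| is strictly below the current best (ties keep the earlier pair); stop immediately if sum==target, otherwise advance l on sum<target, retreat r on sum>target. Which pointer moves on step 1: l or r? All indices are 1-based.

[1,18] -13+38=25 d=3 * → r--

r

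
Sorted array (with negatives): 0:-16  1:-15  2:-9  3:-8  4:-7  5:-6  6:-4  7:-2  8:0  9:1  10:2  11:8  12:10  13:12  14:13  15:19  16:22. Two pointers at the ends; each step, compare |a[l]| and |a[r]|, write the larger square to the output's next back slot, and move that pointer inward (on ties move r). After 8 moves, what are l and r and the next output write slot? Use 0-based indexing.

l=3, r=11, next write slot=8

l=0 r=16: |-16|<=|22| out[16]=484, r--
l=0 r=15: |-16|<=|19| out[15]=361, r--
l=0 r=14: |-16|>|13| out[14]=256, l++
l=1 r=14: |-15|>|13| out[13]=225, l++
l=2 r=14: |-9|<=|13| out[12]=169, r--
l=2 r=13: |-9|<=|12| out[11]=144, r--
l=2 r=12: |-9|<=|10| out[10]=100, r--
l=2 r=11: |-9|>|8| out[9]=81, l++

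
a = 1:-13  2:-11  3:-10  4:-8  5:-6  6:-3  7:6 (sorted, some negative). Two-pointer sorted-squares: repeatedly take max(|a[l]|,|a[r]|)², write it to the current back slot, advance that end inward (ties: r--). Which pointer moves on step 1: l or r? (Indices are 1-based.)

l=1 r=7: |-13|>|6| out[7]=169, l++

l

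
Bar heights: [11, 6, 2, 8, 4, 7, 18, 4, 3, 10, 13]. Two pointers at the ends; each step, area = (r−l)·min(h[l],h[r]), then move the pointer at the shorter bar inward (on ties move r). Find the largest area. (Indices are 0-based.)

l=0 r=10: min(11,13)*10=110 best=110 *, l++
l=1 r=10: min(6,13)*9=54 best=110, l++
l=2 r=10: min(2,13)*8=16 best=110, l++
l=3 r=10: min(8,13)*7=56 best=110, l++
l=4 r=10: min(4,13)*6=24 best=110, l++
l=5 r=10: min(7,13)*5=35 best=110, l++
l=6 r=10: min(18,13)*4=52 best=110, r--
l=6 r=9: min(18,10)*3=30 best=110, r--
l=6 r=8: min(18,3)*2=6 best=110, r--
l=6 r=7: min(18,4)*1=4 best=110, r--

max area = 110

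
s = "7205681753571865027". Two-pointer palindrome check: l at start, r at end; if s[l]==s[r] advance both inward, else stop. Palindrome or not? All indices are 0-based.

l=0 r=18: '7'=='7', l++,r--
l=1 r=17: '2'=='2', l++,r--
l=2 r=16: '0'=='0', l++,r--
l=3 r=15: '5'=='5', l++,r--
l=4 r=14: '6'=='6', l++,r--
l=5 r=13: '8'=='8', l++,r--
l=6 r=12: '1'=='1', l++,r--
l=7 r=11: '7'=='7', l++,r--
l=8 r=10: '5'=='5', l++,r--

palindrome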